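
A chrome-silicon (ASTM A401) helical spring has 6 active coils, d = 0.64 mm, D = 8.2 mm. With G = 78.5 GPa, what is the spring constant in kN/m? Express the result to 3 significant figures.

k = Gd⁴/(8D³N_a) = (78.5×10³ × 0.64⁴) / (8 × 8.2³ × 6)
  = 13170.1 / 26465.7 = 0.49763 N/mm

0.498 kN/m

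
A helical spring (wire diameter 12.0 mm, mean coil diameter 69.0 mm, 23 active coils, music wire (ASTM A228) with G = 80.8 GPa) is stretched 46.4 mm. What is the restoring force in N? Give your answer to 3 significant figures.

k = Gd⁴/(8D³N_a) = (80.8×10³)(12.0⁴)/(8·69.0³·23) = 27.719 N/mm
F = k·δ = 27.719 × 46.4 = 1286.1 N

1290 N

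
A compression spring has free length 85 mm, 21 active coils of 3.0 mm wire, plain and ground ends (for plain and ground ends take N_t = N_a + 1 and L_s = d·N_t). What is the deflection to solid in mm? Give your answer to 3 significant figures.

N_t = 22; L_s = 3.0·22 = 66 mm
δ_solid = L₀ − L_s = 85 − 66 = 19 mm

19.0 mm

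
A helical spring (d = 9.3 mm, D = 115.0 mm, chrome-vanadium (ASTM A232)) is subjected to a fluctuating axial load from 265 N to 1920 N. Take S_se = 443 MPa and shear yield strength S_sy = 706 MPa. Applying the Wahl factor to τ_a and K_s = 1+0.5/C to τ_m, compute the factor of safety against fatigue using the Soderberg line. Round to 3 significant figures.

0.744

C = D/d = 115.0/9.3 = 12.3656; K_W = (4C−1)/(4C−4)+0.615/C = 1.1157; K_s = 1+0.5/C = 1.0404
F_a = (F_max−F_min)/2 = 827.5 N; F_m = (F_max+F_min)/2 = 1092.5 N
τ_a = K_W·8F_aD/(πd³) = 1.1157 × 301.27 = 336.13 MPa
τ_m = K_s·8F_mD/(πd³) = 1.0404 × 397.75 = 413.83 MPa
Soderberg: 1/n_f = τ_a/S_se + τ_m/S_sy = 336.13/443 + 413.83/706 = 0.75877 + 0.58617 = 1.3449
n_f = 1/1.3449 = 0.7435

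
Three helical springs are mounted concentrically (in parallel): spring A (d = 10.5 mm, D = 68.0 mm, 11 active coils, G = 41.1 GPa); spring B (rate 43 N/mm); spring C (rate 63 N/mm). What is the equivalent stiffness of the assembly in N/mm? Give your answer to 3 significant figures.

124 N/mm

k_A = Gd⁴/(8D³N_a) = (41.1×10³)(10.5⁴)/(8·68.0³·11) = 18.055 N/mm
Parallel: k_eq = 18.055 + 43 + 63 = 124.05 N/mm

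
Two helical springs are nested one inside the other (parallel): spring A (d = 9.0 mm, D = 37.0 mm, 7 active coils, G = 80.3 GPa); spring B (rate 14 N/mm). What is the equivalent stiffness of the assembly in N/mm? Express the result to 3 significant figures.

200 N/mm

k_A = Gd⁴/(8D³N_a) = (80.3×10³)(9.0⁴)/(8·37.0³·7) = 185.73 N/mm
Parallel: k_eq = 185.73 + 14 = 199.73 N/mm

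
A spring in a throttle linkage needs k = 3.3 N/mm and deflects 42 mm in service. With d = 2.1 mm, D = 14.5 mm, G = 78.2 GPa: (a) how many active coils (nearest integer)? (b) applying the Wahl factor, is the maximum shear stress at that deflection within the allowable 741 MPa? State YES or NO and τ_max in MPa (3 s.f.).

N_a = Gd⁴/(8D³k) = (78.2×10³)(2.1⁴)/(8·14.5³·3.3) = 18.9 → N_a = 19
Actual rate k = Gd⁴/(8D³·19) = 3.282 N/mm
Working load F = kδ = 3.282·42 = 137.84 N
C = 14.5/2.1 = 6.9048; K_W = (4C−1)/(4C−4)+0.615/C = 1.2161
τ_max = K_W·8FD/(πd³) = 1.2161·549.59 = 668.34 MPa
τ_max ≤ 741 MPa → acceptable

(a) 19 coils; (b) YES, τ_max = 668 MPa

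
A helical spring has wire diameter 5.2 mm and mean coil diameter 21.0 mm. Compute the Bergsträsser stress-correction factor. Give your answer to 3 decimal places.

1.380

C = D/d = 21.0/5.2 = 4.0385
K_B = (4C+2)/(4C−3) = 18.154/13.154 = 1.3801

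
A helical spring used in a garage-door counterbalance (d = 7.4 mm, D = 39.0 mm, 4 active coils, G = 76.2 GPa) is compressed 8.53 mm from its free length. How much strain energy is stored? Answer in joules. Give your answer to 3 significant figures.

4.38 J

k = Gd⁴/(8D³N_a) = (76.2×10³)(7.4⁴)/(8·39.0³·4) = 120.38 N/mm
U = ½kδ² = 0.5 × 120.38 × 8.53² = 4379.3 N·mm = 4.3793 J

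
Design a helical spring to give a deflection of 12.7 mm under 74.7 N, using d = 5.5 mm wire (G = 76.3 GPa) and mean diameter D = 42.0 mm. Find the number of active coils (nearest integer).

20

Required rate k = F/δ = 74.7/12.7 = 5.8819 N/mm
N_a = Gd⁴/(8D³k) = (76.3×10³ × 5.5⁴)/(8 × 42.0³ × 5.8819)
    = 6.98193e+07 / 3.48622e+06 = 20.03 → 20 coils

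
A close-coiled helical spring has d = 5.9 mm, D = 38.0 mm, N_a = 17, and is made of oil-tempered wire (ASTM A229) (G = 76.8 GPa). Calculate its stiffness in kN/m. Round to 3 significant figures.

k = Gd⁴/(8D³N_a) = (76.8×10³ × 5.9⁴) / (8 × 38.0³ × 17)
  = 9.30613e+07 / 7.46259e+06 = 12.47 N/mm

12.5 kN/m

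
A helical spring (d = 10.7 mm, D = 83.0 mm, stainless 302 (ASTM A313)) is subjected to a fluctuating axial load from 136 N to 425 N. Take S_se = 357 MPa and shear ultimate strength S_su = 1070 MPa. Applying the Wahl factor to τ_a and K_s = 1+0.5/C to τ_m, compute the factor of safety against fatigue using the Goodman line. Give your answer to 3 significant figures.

C = D/d = 83.0/10.7 = 7.7570; K_W = (4C−1)/(4C−4)+0.615/C = 1.1903; K_s = 1+0.5/C = 1.0645
F_a = (F_max−F_min)/2 = 144.5 N; F_m = (F_max+F_min)/2 = 280.5 N
τ_a = K_W·8F_aD/(πd³) = 1.1903 × 24.931 = 29.675 MPa
τ_m = K_s·8F_mD/(πd³) = 1.0645 × 48.395 = 51.514 MPa
Goodman: 1/n_f = τ_a/S_se + τ_m/S_su = 29.675/357 + 51.514/1070 = 0.08312 + 0.04814 = 0.13127
n_f = 1/0.13127 = 7.618

7.62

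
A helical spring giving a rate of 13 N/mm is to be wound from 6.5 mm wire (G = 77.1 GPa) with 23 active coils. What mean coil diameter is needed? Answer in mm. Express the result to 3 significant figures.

38.6 mm

D = (Gd⁴/(8N_a·k))^(1/3) = (77.1×10³·6.5⁴/(8·23·13))^(1/3)
  = (57536.9)^(1/3) = 38.6055 mm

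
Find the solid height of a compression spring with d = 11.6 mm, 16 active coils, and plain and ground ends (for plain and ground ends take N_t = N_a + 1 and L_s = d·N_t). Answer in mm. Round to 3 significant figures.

plain and ground ends: N_t = N_a + 1 = 16 + 1 = 17
L_s = d·N_t = 11.6 × 17 = 197.2 mm

197 mm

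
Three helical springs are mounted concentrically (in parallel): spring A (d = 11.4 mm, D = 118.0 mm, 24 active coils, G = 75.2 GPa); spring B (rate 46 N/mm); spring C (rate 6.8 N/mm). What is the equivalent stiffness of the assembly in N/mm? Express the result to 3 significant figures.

k_A = Gd⁴/(8D³N_a) = (75.2×10³)(11.4⁴)/(8·118.0³·24) = 4.0262 N/mm
Parallel: k_eq = 4.0262 + 46 + 6.8 = 56.826 N/mm

56.8 N/mm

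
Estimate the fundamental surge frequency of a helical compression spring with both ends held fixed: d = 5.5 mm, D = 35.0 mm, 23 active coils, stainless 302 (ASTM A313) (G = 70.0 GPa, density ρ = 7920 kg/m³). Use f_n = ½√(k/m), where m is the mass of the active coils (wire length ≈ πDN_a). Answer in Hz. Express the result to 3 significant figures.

k = Gd⁴/(8D³N_a) = (70.0×10³)(5.5⁴)/(8·35.0³·23) = 8.1195 N/mm = 8119.5 N/m
Wire length L = πDN_a = π·35.0·23 = 2529 mm
m = ρ·(πd²/4)·L = 7920 × 23.758×10⁻⁶ m² × 2.529 m = 0.47587 kg
f_n = ½√(k/m) = 0.5·√(8119.5/0.47587) = 0.5·√(17062) = 65.312 Hz

65.3 Hz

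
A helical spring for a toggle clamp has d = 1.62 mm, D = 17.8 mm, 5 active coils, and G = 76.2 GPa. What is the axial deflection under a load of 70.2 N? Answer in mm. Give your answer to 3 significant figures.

k = Gd⁴/(8D³N_a) = (76.2×10³)(1.62⁴)/(8·17.8³·5) = 2.3265 N/mm
δ = F/k = 70.2 / 2.3265 = 30.175 mm

30.2 mm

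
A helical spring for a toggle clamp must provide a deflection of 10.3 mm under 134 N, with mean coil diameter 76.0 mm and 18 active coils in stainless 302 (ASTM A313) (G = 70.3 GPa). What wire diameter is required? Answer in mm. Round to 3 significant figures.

10.4 mm

Required rate k = F/δ = 134/10.3 = 13.01 N/mm
d = (8D³N_a·k / G)^(1/4) = (8·76.0³·18·13.01 / (70.3×10³))^0.25
  = (11698)^0.25 = 10.3999 mm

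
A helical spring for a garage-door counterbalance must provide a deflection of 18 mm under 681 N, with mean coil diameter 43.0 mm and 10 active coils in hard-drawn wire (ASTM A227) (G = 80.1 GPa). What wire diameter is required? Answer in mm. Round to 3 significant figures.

Required rate k = F/δ = 681/18 = 37.833 N/mm
d = (8D³N_a·k / G)^(1/4) = (8·43.0³·10·37.833 / (80.1×10³))^0.25
  = (3004.3)^0.25 = 7.4035 mm

7.40 mm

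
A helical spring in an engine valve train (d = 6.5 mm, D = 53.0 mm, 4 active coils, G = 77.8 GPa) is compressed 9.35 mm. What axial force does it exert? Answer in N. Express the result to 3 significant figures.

273 N

k = Gd⁴/(8D³N_a) = (77.8×10³)(6.5⁴)/(8·53.0³·4) = 29.151 N/mm
F = k·δ = 29.151 × 9.35 = 272.56 N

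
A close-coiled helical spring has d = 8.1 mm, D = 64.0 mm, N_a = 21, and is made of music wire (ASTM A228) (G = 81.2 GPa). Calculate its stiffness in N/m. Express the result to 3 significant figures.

k = Gd⁴/(8D³N_a) = (81.2×10³ × 8.1⁴) / (8 × 64.0³ × 21)
  = 3.49539e+08 / 4.40402e+07 = 7.9368 N/mm = 7936.8 N/m

7940 N/m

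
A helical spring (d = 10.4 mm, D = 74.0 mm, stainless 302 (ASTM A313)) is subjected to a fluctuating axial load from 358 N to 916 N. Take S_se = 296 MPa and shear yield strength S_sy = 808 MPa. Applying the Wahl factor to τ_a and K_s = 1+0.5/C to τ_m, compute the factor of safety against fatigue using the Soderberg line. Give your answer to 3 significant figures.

C = D/d = 74.0/10.4 = 7.1154; K_W = (4C−1)/(4C−4)+0.615/C = 1.2091; K_s = 1+0.5/C = 1.0703
F_a = (F_max−F_min)/2 = 279 N; F_m = (F_max+F_min)/2 = 637 N
τ_a = K_W·8F_aD/(πd³) = 1.2091 × 46.739 = 56.51 MPa
τ_m = K_s·8F_mD/(πd³) = 1.0703 × 106.71 = 114.21 MPa
Soderberg: 1/n_f = τ_a/S_se + τ_m/S_sy = 56.51/296 + 114.21/808 = 0.19091 + 0.14135 = 0.33226
n_f = 1/0.33226 = 3.01

3.01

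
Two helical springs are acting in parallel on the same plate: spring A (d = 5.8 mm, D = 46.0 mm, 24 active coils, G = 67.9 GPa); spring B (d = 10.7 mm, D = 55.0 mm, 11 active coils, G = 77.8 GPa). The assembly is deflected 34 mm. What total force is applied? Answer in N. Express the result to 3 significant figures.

2510 N

k_A = Gd⁴/(8D³N_a) = (67.9×10³)(5.8⁴)/(8·46.0³·24) = 4.1116 N/mm
k_B = Gd⁴/(8D³N_a) = (77.8×10³)(10.7⁴)/(8·55.0³·11) = 69.654 N/mm
Parallel: k_eq = 4.1116 + 69.654 = 73.765 N/mm
F = k_eq·δ = 73.765·34 = 2508 N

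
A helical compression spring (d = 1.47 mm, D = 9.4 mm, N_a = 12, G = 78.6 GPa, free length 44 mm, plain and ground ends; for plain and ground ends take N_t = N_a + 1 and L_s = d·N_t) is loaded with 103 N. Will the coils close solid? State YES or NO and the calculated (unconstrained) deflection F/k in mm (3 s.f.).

k = Gd⁴/(8D³N_a) = (78.6×10³)(1.47⁴)/(8·9.4³·12) = 4.603 N/mm
N_t = 13; L_s = 1.47·13 = 19.11 mm; δ_solid = L₀ − L_s = 44 − 19.11 = 24.89 mm
δ = F/k = 103/4.603 = 22.377 mm
δ < δ_solid → spring does not go solid

NO, δ = 22.4 mm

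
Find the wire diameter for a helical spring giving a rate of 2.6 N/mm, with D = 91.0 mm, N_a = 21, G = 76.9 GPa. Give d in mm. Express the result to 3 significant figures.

8.09 mm

d = (8D³N_a·k / G)^(1/4) = (8·91.0³·21·2.6 / (76.9×10³))^0.25
  = (4280.4)^0.25 = 8.0885 mm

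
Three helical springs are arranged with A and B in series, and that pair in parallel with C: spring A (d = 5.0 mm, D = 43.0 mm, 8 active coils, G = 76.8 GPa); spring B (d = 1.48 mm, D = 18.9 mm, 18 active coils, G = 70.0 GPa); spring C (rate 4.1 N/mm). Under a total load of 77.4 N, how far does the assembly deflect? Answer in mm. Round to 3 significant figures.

17.5 mm

k_A = Gd⁴/(8D³N_a) = (76.8×10³)(5.0⁴)/(8·43.0³·8) = 9.4331 N/mm
k_B = Gd⁴/(8D³N_a) = (70.0×10³)(1.48⁴)/(8·18.9³·18) = 0.34546 N/mm
Springs A,B series: k_AB = 1/(1/9.4331+1/0.34546) = 0.33325 N/mm; parallel with C: k_eq = 0.33325+4.1 = 4.4333 N/mm
δ = F/k_eq = 77.4/4.4333 = 17.459 mm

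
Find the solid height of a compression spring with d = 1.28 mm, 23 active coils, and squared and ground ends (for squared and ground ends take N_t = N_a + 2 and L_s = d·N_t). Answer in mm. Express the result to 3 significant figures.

squared and ground ends: N_t = N_a + 2 = 23 + 2 = 25
L_s = d·N_t = 1.28 × 25 = 32 mm

32.0 mm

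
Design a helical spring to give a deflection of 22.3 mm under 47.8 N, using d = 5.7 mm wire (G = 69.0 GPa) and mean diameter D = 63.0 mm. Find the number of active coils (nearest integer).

17

Required rate k = F/δ = 47.8/22.3 = 2.1435 N/mm
N_a = Gd⁴/(8D³k) = (69.0×10³ × 5.7⁴)/(8 × 63.0³ × 2.1435)
    = 7.28364e+07 / 4.2878e+06 = 16.99 → 17 coils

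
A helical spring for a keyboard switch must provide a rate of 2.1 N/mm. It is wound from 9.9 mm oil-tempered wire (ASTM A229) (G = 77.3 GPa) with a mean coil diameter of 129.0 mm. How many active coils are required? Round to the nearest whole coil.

N_a = Gd⁴/(8D³k) = (77.3×10³ × 9.9⁴)/(8 × 129.0³ × 2.1)
    = 7.42541e+08 / 3.60644e+07 = 20.59 → 21 coils

21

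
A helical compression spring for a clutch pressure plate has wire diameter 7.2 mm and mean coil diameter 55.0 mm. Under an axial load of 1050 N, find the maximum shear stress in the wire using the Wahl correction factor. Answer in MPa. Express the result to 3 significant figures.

470 MPa

Spring index C = D/d = 55.0/7.2 = 7.6389
K_W = (4C−1)/(4C−4) + 0.615/C = 29.556/26.556 + 0.0805 = 1.1935
τ₀ = 8FD/(πd³) = 8·1050·55.0/(π·7.2³) = 462000/1172.6 = 394 MPa
τ_max = K·τ₀ = 1.1935 × 394 = 470.23 MPa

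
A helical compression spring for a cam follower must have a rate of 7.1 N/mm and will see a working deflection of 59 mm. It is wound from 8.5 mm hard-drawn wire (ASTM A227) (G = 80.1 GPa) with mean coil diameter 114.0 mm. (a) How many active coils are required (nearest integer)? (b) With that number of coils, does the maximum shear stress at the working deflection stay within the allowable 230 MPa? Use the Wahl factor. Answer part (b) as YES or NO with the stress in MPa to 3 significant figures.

(a) 5 coils; (b) YES, τ_max = 218 MPa

N_a = Gd⁴/(8D³k) = (80.1×10³)(8.5⁴)/(8·114.0³·7.1) = 4.969 → N_a = 5
Actual rate k = Gd⁴/(8D³·5) = 7.0556 N/mm
Working load F = kδ = 7.0556·59 = 416.28 N
C = 114.0/8.5 = 13.4118; K_W = (4C−1)/(4C−4)+0.615/C = 1.1063
τ_max = K_W·8FD/(πd³) = 1.1063·196.78 = 217.69 MPa
τ_max ≤ 230 MPa → acceptable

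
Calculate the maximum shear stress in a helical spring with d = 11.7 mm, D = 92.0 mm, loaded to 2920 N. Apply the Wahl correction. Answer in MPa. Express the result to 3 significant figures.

Spring index C = D/d = 92.0/11.7 = 7.8632
K_W = (4C−1)/(4C−4) + 0.615/C = 30.453/27.453 + 0.0782 = 1.1875
τ₀ = 8FD/(πd³) = 8·2920·92.0/(π·11.7³) = 2.14912e+06/5031.6 = 427.12 MPa
τ_max = K·τ₀ = 1.1875 × 427.12 = 507.2 MPa

507 MPa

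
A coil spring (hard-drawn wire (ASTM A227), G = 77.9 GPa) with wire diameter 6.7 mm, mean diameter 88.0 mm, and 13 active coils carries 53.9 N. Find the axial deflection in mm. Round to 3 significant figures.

24.3 mm

k = Gd⁴/(8D³N_a) = (77.9×10³)(6.7⁴)/(8·88.0³·13) = 2.2149 N/mm
δ = F/k = 53.9 / 2.2149 = 24.335 mm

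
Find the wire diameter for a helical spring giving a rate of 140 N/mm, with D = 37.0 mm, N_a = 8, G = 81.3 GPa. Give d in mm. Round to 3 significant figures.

8.64 mm

d = (8D³N_a·k / G)^(1/4) = (8·37.0³·8·140 / (81.3×10³))^0.25
  = (5582.4)^0.25 = 8.6438 mm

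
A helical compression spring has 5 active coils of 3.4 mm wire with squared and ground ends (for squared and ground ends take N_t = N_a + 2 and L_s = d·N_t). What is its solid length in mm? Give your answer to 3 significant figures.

23.8 mm

squared and ground ends: N_t = N_a + 2 = 5 + 2 = 7
L_s = d·N_t = 3.4 × 7 = 23.8 mm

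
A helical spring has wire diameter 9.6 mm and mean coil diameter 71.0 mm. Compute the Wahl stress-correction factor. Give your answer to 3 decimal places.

C = D/d = 71.0/9.6 = 7.3958
K_W = (4C−1)/(4C−4) + 0.615/C = 28.583/25.583 + 0.0832 = 1.2004

1.200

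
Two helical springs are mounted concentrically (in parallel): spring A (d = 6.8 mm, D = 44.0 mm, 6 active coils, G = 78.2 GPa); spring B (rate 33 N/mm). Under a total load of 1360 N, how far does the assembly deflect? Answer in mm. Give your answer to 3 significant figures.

18.4 mm

k_A = Gd⁴/(8D³N_a) = (78.2×10³)(6.8⁴)/(8·44.0³·6) = 40.892 N/mm
Parallel: k_eq = 40.892 + 33 = 73.892 N/mm
δ = F/k_eq = 1360/73.892 = 18.405 mm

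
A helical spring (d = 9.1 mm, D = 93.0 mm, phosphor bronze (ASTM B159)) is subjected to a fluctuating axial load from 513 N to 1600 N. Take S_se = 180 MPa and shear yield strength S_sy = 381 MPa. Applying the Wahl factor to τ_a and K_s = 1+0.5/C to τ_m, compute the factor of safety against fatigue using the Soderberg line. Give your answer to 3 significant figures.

0.501

C = D/d = 93.0/9.1 = 10.2198; K_W = (4C−1)/(4C−4)+0.615/C = 1.1415; K_s = 1+0.5/C = 1.0489
F_a = (F_max−F_min)/2 = 543.5 N; F_m = (F_max+F_min)/2 = 1056.5 N
τ_a = K_W·8F_aD/(πd³) = 1.1415 × 170.8 = 194.98 MPa
τ_m = K_s·8F_mD/(πd³) = 1.0489 × 332.02 = 348.27 MPa
Soderberg: 1/n_f = τ_a/S_se + τ_m/S_sy = 194.98/180 + 348.27/381 = 1.08321 + 0.91409 = 1.9973
n_f = 1/1.9973 = 0.5007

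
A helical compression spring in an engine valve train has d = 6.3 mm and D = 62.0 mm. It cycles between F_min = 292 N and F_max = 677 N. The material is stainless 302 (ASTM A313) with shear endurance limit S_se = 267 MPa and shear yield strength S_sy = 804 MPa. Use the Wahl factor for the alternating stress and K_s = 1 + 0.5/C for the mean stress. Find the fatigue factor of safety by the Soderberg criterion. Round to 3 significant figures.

1.08

C = D/d = 62.0/6.3 = 9.8413; K_W = (4C−1)/(4C−4)+0.615/C = 1.1473; K_s = 1+0.5/C = 1.0508
F_a = (F_max−F_min)/2 = 192.5 N; F_m = (F_max+F_min)/2 = 484.5 N
τ_a = K_W·8F_aD/(πd³) = 1.1473 × 121.55 = 139.45 MPa
τ_m = K_s·8F_mD/(πd³) = 1.0508 × 305.92 = 321.46 MPa
Soderberg: 1/n_f = τ_a/S_se + τ_m/S_sy = 139.45/267 + 321.46/804 = 0.52229 + 0.39983 = 0.92212
n_f = 1/0.92212 = 1.084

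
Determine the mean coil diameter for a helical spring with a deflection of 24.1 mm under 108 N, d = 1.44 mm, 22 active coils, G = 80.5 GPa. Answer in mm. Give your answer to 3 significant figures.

Required rate k = F/δ = 108/24.1 = 4.4813 N/mm
D = (Gd⁴/(8N_a·k))^(1/3) = (80.5×10³·1.44⁴/(8·22·4.4813))^(1/3)
  = (438.86)^(1/3) = 7.5993 mm

7.60 mm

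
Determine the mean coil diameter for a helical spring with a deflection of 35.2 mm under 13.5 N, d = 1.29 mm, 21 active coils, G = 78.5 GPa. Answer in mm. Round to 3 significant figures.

Required rate k = F/δ = 13.5/35.2 = 0.38352 N/mm
D = (Gd⁴/(8N_a·k))^(1/3) = (78.5×10³·1.29⁴/(8·21·0.38352))^(1/3)
  = (3373.87)^(1/3) = 14.9983 mm

15.0 mm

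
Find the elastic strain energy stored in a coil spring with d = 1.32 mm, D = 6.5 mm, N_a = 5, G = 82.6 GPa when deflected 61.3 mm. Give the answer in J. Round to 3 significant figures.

42.9 J

k = Gd⁴/(8D³N_a) = (82.6×10³)(1.32⁴)/(8·6.5³·5) = 22.828 N/mm
U = ½kδ² = 0.5 × 22.828 × 61.3² = 42891 N·mm = 42.891 J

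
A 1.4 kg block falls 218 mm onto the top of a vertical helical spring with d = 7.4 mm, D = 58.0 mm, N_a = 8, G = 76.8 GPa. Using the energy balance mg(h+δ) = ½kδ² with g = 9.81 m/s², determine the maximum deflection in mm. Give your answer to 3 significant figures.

k = Gd⁴/(8D³N_a) = (76.8×10³)(7.4⁴)/(8·58.0³·8) = 18.443 N/mm
W = mg = 1.4 × 9.81 = 13.734 N
½kδ² − Wδ − Wh = 0 → δ = (W + √(W² + 2kWh))/k
δ = (13.734 + √(188.62 + 110435))/18.443 = (13.734 + 332.6)/18.443 = 18.779 mm

18.8 mm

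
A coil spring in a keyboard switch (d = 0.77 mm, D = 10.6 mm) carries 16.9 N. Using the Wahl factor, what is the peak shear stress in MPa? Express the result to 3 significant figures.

1100 MPa

Spring index C = D/d = 10.6/0.77 = 13.7662
K_W = (4C−1)/(4C−4) + 0.615/C = 54.065/51.065 + 0.0447 = 1.1034
τ₀ = 8FD/(πd³) = 8·16.9·10.6/(π·0.77³) = 1433.12/1.4342 = 999.22 MPa
τ_max = K·τ₀ = 1.1034 × 999.22 = 1102.6 MPa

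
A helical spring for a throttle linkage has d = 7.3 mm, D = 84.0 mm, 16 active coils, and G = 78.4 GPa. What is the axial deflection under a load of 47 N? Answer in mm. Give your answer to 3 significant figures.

16.0 mm

k = Gd⁴/(8D³N_a) = (78.4×10³)(7.3⁴)/(8·84.0³·16) = 2.9347 N/mm
δ = F/k = 47 / 2.9347 = 16.015 mm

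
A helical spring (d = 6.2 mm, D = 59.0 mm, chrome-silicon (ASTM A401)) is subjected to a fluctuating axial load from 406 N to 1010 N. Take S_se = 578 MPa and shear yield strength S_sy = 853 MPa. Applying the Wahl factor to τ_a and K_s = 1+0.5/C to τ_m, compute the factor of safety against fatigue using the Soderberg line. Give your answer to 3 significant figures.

1.07

C = D/d = 59.0/6.2 = 9.5161; K_W = (4C−1)/(4C−4)+0.615/C = 1.1527; K_s = 1+0.5/C = 1.0525
F_a = (F_max−F_min)/2 = 302 N; F_m = (F_max+F_min)/2 = 708 N
τ_a = K_W·8F_aD/(πd³) = 1.1527 × 190.38 = 219.45 MPa
τ_m = K_s·8F_mD/(πd³) = 1.0525 × 446.32 = 469.78 MPa
Soderberg: 1/n_f = τ_a/S_se + τ_m/S_sy = 219.45/578 + 469.78/853 = 0.37967 + 0.55073 = 0.93041
n_f = 1/0.93041 = 1.075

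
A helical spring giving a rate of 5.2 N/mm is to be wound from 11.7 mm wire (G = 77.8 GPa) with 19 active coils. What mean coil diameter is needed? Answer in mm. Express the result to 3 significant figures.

123 mm

D = (Gd⁴/(8N_a·k))^(1/3) = (77.8×10³·11.7⁴/(8·19·5.2))^(1/3)
  = (1.84449e+06)^(1/3) = 122.6381 mm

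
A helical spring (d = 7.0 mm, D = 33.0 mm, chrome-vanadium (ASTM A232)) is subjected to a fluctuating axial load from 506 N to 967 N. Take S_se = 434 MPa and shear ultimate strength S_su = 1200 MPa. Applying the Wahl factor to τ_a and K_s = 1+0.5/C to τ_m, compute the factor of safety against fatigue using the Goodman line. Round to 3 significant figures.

C = D/d = 33.0/7.0 = 4.7143; K_W = (4C−1)/(4C−4)+0.615/C = 1.3324; K_s = 1+0.5/C = 1.1061
F_a = (F_max−F_min)/2 = 230.5 N; F_m = (F_max+F_min)/2 = 736.5 N
τ_a = K_W·8F_aD/(πd³) = 1.3324 × 56.472 = 75.242 MPa
τ_m = K_s·8F_mD/(πd³) = 1.1061 × 180.44 = 199.58 MPa
Goodman: 1/n_f = τ_a/S_se + τ_m/S_su = 75.242/434 + 199.58/1200 = 0.17337 + 0.16631 = 0.33968
n_f = 1/0.33968 = 2.944

2.94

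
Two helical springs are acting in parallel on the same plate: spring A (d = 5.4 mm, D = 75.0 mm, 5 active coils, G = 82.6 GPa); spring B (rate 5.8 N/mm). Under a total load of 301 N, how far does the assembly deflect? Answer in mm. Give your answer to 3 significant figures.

k_A = Gd⁴/(8D³N_a) = (82.6×10³)(5.4⁴)/(8·75.0³·5) = 4.1621 N/mm
Parallel: k_eq = 4.1621 + 5.8 = 9.9621 N/mm
δ = F/k_eq = 301/9.9621 = 30.215 mm

30.2 mm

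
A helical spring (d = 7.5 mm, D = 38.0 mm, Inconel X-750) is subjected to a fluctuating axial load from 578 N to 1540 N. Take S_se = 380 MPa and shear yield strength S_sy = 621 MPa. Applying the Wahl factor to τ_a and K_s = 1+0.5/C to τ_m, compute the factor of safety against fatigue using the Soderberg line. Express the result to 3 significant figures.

C = D/d = 38.0/7.5 = 5.0667; K_W = (4C−1)/(4C−4)+0.615/C = 1.3058; K_s = 1+0.5/C = 1.0987
F_a = (F_max−F_min)/2 = 481 N; F_m = (F_max+F_min)/2 = 1059 N
τ_a = K_W·8F_aD/(πd³) = 1.3058 × 110.33 = 144.07 MPa
τ_m = K_s·8F_mD/(πd³) = 1.0987 × 242.9 = 266.88 MPa
Soderberg: 1/n_f = τ_a/S_se + τ_m/S_sy = 144.07/380 + 266.88/621 = 0.37912 + 0.42975 = 0.80887
n_f = 1/0.80887 = 1.236

1.24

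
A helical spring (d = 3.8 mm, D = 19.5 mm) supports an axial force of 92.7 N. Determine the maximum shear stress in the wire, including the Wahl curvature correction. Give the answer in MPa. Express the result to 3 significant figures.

Spring index C = D/d = 19.5/3.8 = 5.1316
K_W = (4C−1)/(4C−4) + 0.615/C = 19.526/16.526 + 0.1198 = 1.3014
τ₀ = 8FD/(πd³) = 8·92.7·19.5/(π·3.8³) = 14461.2/172.39 = 83.889 MPa
τ_max = K·τ₀ = 1.3014 × 83.889 = 109.17 MPa

109 MPa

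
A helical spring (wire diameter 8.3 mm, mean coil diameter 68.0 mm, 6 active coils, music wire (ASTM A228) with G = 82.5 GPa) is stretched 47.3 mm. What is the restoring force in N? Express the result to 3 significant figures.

k = Gd⁴/(8D³N_a) = (82.5×10³)(8.3⁴)/(8·68.0³·6) = 25.942 N/mm
F = k·δ = 25.942 × 47.3 = 1227 N

1230 N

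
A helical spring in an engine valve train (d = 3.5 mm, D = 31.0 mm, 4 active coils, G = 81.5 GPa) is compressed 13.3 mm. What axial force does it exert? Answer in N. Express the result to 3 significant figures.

171 N

k = Gd⁴/(8D³N_a) = (81.5×10³)(3.5⁴)/(8·31.0³·4) = 12.829 N/mm
F = k·δ = 12.829 × 13.3 = 170.63 N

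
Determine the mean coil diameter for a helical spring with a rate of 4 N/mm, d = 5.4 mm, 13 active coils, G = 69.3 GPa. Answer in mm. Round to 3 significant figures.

D = (Gd⁴/(8N_a·k))^(1/3) = (69.3×10³·5.4⁴/(8·13·4))^(1/3)
  = (141649)^(1/3) = 52.1281 mm

52.1 mm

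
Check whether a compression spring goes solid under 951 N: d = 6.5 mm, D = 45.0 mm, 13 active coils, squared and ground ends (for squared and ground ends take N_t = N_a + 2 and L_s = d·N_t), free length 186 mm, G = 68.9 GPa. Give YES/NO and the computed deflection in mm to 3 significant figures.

k = Gd⁴/(8D³N_a) = (68.9×10³)(6.5⁴)/(8·45.0³·13) = 12.978 N/mm
N_t = 15; L_s = 6.5·15 = 97.5 mm; δ_solid = L₀ − L_s = 186 − 97.5 = 88.5 mm
δ = F/k = 951/12.978 = 73.279 mm
δ < δ_solid → spring does not go solid

NO, δ = 73.3 mm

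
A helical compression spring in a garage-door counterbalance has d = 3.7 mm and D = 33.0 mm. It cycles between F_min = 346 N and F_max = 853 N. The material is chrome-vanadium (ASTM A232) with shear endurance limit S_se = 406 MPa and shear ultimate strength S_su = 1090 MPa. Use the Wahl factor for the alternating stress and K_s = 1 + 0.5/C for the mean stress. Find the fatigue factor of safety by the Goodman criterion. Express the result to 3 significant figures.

C = D/d = 33.0/3.7 = 8.9189; K_W = (4C−1)/(4C−4)+0.615/C = 1.1637; K_s = 1+0.5/C = 1.0561
F_a = (F_max−F_min)/2 = 253.5 N; F_m = (F_max+F_min)/2 = 599.5 N
τ_a = K_W·8F_aD/(πd³) = 1.1637 × 420.56 = 489.39 MPa
τ_m = K_s·8F_mD/(πd³) = 1.0561 × 994.58 = 1050.3 MPa
Goodman: 1/n_f = τ_a/S_se + τ_m/S_su = 489.39/406 + 1050.3/1090 = 1.20539 + 0.96361 = 2.169
n_f = 1/2.169 = 0.461

0.461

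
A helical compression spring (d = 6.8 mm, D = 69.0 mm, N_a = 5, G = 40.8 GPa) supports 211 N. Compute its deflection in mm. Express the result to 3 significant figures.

k = Gd⁴/(8D³N_a) = (40.8×10³)(6.8⁴)/(8·69.0³·5) = 6.6388 N/mm
δ = F/k = 211 / 6.6388 = 31.783 mm

31.8 mm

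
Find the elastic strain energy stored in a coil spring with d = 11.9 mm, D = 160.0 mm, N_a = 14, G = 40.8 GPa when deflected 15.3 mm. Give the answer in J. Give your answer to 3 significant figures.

0.209 J

k = Gd⁴/(8D³N_a) = (40.8×10³)(11.9⁴)/(8·160.0³·14) = 1.7835 N/mm
U = ½kδ² = 0.5 × 1.7835 × 15.3² = 208.75 N·mm = 0.20875 J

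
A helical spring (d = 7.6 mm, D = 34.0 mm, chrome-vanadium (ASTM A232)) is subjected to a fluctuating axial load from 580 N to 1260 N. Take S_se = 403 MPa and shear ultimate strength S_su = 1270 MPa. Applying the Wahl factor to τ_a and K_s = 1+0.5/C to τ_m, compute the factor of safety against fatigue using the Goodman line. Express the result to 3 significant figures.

2.60

C = D/d = 34.0/7.6 = 4.4737; K_W = (4C−1)/(4C−4)+0.615/C = 1.3534; K_s = 1+0.5/C = 1.1118
F_a = (F_max−F_min)/2 = 340 N; F_m = (F_max+F_min)/2 = 920 N
τ_a = K_W·8F_aD/(πd³) = 1.3534 × 67.059 = 90.756 MPa
τ_m = K_s·8F_mD/(πd³) = 1.1118 × 181.45 = 201.73 MPa
Goodman: 1/n_f = τ_a/S_se + τ_m/S_su = 90.756/403 + 201.73/1270 = 0.22520 + 0.15885 = 0.38405
n_f = 1/0.38405 = 2.604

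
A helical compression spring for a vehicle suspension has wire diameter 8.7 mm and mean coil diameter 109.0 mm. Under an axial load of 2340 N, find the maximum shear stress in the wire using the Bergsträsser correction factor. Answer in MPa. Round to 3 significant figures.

1090 MPa

Spring index C = D/d = 109.0/8.7 = 12.5287
K_B = (4C+2)/(4C−3) = 52.115/47.115 = 1.1061
τ₀ = 8FD/(πd³) = 8·2340·109.0/(π·8.7³) = 2.04048e+06/2068.7 = 986.34 MPa
τ_max = K·τ₀ = 1.1061 × 986.34 = 1091 MPa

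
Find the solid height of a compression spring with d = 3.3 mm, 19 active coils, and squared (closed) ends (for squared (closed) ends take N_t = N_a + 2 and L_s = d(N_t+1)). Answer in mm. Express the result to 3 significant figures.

squared (closed) ends: N_t = N_a + 2 = 19 + 2 = 21
L_s = d·(N_t+1) = 3.3 × 22 = 72.6 mm

72.6 mm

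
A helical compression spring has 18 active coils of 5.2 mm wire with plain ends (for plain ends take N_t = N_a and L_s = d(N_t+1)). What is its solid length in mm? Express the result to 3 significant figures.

98.8 mm

plain ends: N_t = N_a = 18
L_s = d·(N_t+1) = 5.2 × 19 = 98.8 mm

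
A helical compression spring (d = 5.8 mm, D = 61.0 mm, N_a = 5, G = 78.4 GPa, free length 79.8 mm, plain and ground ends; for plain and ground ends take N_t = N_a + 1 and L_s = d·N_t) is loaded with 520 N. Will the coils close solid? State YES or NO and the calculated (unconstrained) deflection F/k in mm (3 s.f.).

k = Gd⁴/(8D³N_a) = (78.4×10³)(5.8⁴)/(8·61.0³·5) = 9.7719 N/mm
N_t = 6; L_s = 5.8·6 = 34.8 mm; δ_solid = L₀ − L_s = 79.8 − 34.8 = 45 mm
δ = F/k = 520/9.7719 = 53.214 mm
δ ≥ δ_solid → spring goes solid

YES, δ = 53.2 mm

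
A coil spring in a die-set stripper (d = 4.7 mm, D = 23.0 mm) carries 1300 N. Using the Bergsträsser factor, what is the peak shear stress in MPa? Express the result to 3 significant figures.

Spring index C = D/d = 23.0/4.7 = 4.8936
K_B = (4C+2)/(4C−3) = 21.574/16.574 = 1.3017
τ₀ = 8FD/(πd³) = 8·1300·23.0/(π·4.7³) = 239200/326.17 = 733.36 MPa
τ_max = K·τ₀ = 1.3017 × 733.36 = 954.59 MPa

955 MPa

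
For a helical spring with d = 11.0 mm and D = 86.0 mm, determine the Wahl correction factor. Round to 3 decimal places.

1.189

C = D/d = 86.0/11.0 = 7.8182
K_W = (4C−1)/(4C−4) + 0.615/C = 30.273/27.273 + 0.0787 = 1.1887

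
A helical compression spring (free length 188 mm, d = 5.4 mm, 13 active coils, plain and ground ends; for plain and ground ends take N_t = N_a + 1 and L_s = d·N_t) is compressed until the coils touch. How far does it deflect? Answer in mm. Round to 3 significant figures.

112 mm

N_t = 14; L_s = 5.4·14 = 75.6 mm
δ_solid = L₀ − L_s = 188 − 75.6 = 112.4 mm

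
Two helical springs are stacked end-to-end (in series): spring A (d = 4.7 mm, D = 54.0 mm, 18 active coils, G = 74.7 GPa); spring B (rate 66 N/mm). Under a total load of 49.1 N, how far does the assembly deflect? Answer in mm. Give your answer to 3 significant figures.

k_A = Gd⁴/(8D³N_a) = (74.7×10³)(4.7⁴)/(8·54.0³·18) = 1.6076 N/mm
Series: 1/k_eq = 1/1.6076 + 1/66 = 0.63721; k_eq = 1.5693 N/mm
δ = F/k_eq = 49.1/1.5693 = 31.287 mm

31.3 mm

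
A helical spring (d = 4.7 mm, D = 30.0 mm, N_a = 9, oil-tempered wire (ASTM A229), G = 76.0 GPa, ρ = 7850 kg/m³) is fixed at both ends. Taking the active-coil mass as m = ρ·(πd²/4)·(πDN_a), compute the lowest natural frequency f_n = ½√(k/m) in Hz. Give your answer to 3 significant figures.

k = Gd⁴/(8D³N_a) = (76.0×10³)(4.7⁴)/(8·30.0³·9) = 19.077 N/mm = 19077 N/m
Wire length L = πDN_a = π·30.0·9 = 848.23 mm
m = ρ·(πd²/4)·L = 7850 × 17.349×10⁻⁶ m² × 0.84823 m = 0.11552 kg
f_n = ½√(k/m) = 0.5·√(19077/0.11552) = 0.5·√(1.6514e+05) = 203.18 Hz

203 Hz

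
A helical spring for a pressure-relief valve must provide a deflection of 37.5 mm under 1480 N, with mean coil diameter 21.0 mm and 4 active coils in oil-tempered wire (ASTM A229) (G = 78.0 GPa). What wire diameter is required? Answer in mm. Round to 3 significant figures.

Required rate k = F/δ = 1480/37.5 = 39.467 N/mm
d = (8D³N_a·k / G)^(1/4) = (8·21.0³·4·39.467 / (78.0×10³))^0.25
  = (149.95)^0.25 = 3.4993 mm

3.50 mm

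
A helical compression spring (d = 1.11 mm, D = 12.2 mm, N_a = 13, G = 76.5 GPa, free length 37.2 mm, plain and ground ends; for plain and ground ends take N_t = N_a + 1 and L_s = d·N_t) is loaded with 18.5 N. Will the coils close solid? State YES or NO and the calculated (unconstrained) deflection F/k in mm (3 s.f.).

k = Gd⁴/(8D³N_a) = (76.5×10³)(1.11⁴)/(8·12.2³·13) = 0.61495 N/mm
N_t = 14; L_s = 1.11·14 = 15.54 mm; δ_solid = L₀ − L_s = 37.2 − 15.54 = 21.66 mm
δ = F/k = 18.5/0.61495 = 30.084 mm
δ ≥ δ_solid → spring goes solid

YES, δ = 30.1 mm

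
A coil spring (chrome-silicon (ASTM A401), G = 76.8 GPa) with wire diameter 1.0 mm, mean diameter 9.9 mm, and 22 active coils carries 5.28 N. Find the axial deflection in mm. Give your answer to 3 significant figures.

k = Gd⁴/(8D³N_a) = (76.8×10³)(1.0⁴)/(8·9.9³·22) = 0.44972 N/mm
δ = F/k = 5.28 / 0.44972 = 11.741 mm

11.7 mm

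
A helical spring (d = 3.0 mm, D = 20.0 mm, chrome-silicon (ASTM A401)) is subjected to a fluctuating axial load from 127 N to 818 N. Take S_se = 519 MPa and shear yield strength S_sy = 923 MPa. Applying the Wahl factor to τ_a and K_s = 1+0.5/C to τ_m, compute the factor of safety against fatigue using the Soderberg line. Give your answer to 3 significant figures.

C = D/d = 20.0/3.0 = 6.6667; K_W = (4C−1)/(4C−4)+0.615/C = 1.2246; K_s = 1+0.5/C = 1.0750
F_a = (F_max−F_min)/2 = 345.5 N; F_m = (F_max+F_min)/2 = 472.5 N
τ_a = K_W·8F_aD/(πd³) = 1.2246 × 651.71 = 798.09 MPa
τ_m = K_s·8F_mD/(πd³) = 1.0750 × 891.27 = 958.11 MPa
Soderberg: 1/n_f = τ_a/S_se + τ_m/S_sy = 798.09/519 + 958.11/923 = 1.53774 + 1.03804 = 2.5758
n_f = 1/2.5758 = 0.3882

0.388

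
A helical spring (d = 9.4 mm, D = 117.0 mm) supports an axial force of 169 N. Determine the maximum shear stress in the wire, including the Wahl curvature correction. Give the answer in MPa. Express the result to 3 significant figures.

Spring index C = D/d = 117.0/9.4 = 12.4468
K_W = (4C−1)/(4C−4) + 0.615/C = 48.787/45.787 + 0.0494 = 1.1149
τ₀ = 8FD/(πd³) = 8·169·117.0/(π·9.4³) = 158184/2609.4 = 60.622 MPa
τ_max = K·τ₀ = 1.1149 × 60.622 = 67.589 MPa

67.6 MPa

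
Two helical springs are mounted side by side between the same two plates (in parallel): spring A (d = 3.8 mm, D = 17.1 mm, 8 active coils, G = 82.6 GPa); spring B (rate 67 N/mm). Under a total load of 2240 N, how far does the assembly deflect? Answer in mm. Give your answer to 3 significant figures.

k_A = Gd⁴/(8D³N_a) = (82.6×10³)(3.8⁴)/(8·17.1³·8) = 53.82 N/mm
Parallel: k_eq = 53.82 + 67 = 120.82 N/mm
δ = F/k_eq = 2240/120.82 = 18.54 mm

18.5 mm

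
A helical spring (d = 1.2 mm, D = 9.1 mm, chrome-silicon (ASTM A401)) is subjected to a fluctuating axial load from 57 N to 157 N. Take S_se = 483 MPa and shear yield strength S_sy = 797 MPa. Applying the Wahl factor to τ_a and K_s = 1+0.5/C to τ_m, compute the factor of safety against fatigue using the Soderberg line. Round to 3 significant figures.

C = D/d = 9.1/1.2 = 7.5833; K_W = (4C−1)/(4C−4)+0.615/C = 1.1950; K_s = 1+0.5/C = 1.0659
F_a = (F_max−F_min)/2 = 50 N; F_m = (F_max+F_min)/2 = 107 N
τ_a = K_W·8F_aD/(πd³) = 1.1950 × 670.51 = 801.28 MPa
τ_m = K_s·8F_mD/(πd³) = 1.0659 × 1434.9 = 1529.5 MPa
Soderberg: 1/n_f = τ_a/S_se + τ_m/S_sy = 801.28/483 + 1529.5/797 = 1.65896 + 1.91908 = 3.578
n_f = 1/3.578 = 0.2795

0.279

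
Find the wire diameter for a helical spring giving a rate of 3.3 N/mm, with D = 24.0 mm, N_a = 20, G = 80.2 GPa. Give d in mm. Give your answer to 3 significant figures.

3.09 mm

d = (8D³N_a·k / G)^(1/4) = (8·24.0³·20·3.3 / (80.2×10³))^0.25
  = (91.011)^0.25 = 3.0887 mm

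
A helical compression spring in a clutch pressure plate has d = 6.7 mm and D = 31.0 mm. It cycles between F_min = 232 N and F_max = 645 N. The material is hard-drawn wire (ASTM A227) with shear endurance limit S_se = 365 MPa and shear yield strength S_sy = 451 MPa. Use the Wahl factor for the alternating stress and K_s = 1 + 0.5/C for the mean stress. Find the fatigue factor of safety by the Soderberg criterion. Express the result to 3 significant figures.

2.08

C = D/d = 31.0/6.7 = 4.6269; K_W = (4C−1)/(4C−4)+0.615/C = 1.3397; K_s = 1+0.5/C = 1.1081
F_a = (F_max−F_min)/2 = 206.5 N; F_m = (F_max+F_min)/2 = 438.5 N
τ_a = K_W·8F_aD/(πd³) = 1.3397 × 54.2 = 72.612 MPa
τ_m = K_s·8F_mD/(πd³) = 1.1081 × 115.09 = 127.53 MPa
Soderberg: 1/n_f = τ_a/S_se + τ_m/S_sy = 72.612/365 + 127.53/451 = 0.19894 + 0.28277 = 0.48171
n_f = 1/0.48171 = 2.076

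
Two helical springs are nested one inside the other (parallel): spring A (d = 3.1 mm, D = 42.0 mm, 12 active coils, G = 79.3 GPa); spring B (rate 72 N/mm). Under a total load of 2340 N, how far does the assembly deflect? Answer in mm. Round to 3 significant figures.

k_A = Gd⁴/(8D³N_a) = (79.3×10³)(3.1⁴)/(8·42.0³·12) = 1.0297 N/mm
Parallel: k_eq = 1.0297 + 72 = 73.03 N/mm
δ = F/k_eq = 2340/73.03 = 32.042 mm

32.0 mm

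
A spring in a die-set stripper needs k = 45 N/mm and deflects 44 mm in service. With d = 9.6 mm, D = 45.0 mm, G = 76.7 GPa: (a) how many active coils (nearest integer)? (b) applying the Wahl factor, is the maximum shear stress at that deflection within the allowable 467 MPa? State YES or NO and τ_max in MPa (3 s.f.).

(a) 20 coils; (b) YES, τ_max = 340 MPa

N_a = Gd⁴/(8D³k) = (76.7×10³)(9.6⁴)/(8·45.0³·45) = 19.86 → N_a = 20
Actual rate k = Gd⁴/(8D³·20) = 44.681 N/mm
Working load F = kδ = 44.681·44 = 1966 N
C = 45.0/9.6 = 4.6875; K_W = (4C−1)/(4C−4)+0.615/C = 1.3346
τ_max = K_W·8FD/(πd³) = 1.3346·254.63 = 339.83 MPa
τ_max ≤ 467 MPa → acceptable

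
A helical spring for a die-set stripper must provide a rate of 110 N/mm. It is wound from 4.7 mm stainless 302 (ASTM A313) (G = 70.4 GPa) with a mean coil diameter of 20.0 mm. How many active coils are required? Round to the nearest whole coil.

N_a = Gd⁴/(8D³k) = (70.4×10³ × 4.7⁴)/(8 × 20.0³ × 110)
    = 3.4353e+07 / 7.04e+06 = 4.88 → 5 coils

5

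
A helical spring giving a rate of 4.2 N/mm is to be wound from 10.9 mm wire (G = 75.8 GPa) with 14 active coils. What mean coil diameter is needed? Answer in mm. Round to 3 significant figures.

D = (Gd⁴/(8N_a·k))^(1/3) = (75.8×10³·10.9⁴/(8·14·4.2))^(1/3)
  = (2.27461e+06)^(1/3) = 131.5132 mm

132 mm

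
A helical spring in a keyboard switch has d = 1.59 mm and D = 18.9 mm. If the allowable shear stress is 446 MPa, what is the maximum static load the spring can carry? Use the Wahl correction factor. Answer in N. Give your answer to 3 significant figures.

C = D/d = 18.9/1.59 = 11.8868
K_W = (4C−1)/(4C−4) + 0.615/C = 46.547/43.547 + 0.0517 = 1.1206
τ_max = K·8FD/(πd³) → F_max = τ_allow·πd³/(8DK)
F_max = 446·π·1.59³/(8·18.9·1.1206) = 5632.2/169.44 = 33.24 N

33.2 N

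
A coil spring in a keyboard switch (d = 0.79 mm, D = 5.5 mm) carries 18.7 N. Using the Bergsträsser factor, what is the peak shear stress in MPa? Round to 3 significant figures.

Spring index C = D/d = 5.5/0.79 = 6.9620
K_B = (4C+2)/(4C−3) = 29.848/24.848 = 1.2012
τ₀ = 8FD/(πd³) = 8·18.7·5.5/(π·0.79³) = 822.8/1.5489 = 531.21 MPa
τ_max = K·τ₀ = 1.2012 × 531.21 = 638.1 MPa

638 MPa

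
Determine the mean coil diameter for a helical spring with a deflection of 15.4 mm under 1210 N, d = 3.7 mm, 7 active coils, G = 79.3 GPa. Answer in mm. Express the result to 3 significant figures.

Required rate k = F/δ = 1210/15.4 = 78.571 N/mm
D = (Gd⁴/(8N_a·k))^(1/3) = (79.3×10³·3.7⁴/(8·7·78.571))^(1/3)
  = (3377.75)^(1/3) = 15.0041 mm

15.0 mm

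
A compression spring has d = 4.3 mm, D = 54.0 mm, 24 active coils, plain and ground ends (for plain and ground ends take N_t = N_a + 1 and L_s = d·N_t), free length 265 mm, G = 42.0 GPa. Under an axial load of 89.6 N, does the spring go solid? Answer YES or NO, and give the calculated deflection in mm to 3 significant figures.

k = Gd⁴/(8D³N_a) = (42.0×10³)(4.3⁴)/(8·54.0³·24) = 0.47494 N/mm
N_t = 25; L_s = 4.3·25 = 107.5 mm; δ_solid = L₀ − L_s = 265 − 107.5 = 157.5 mm
δ = F/k = 89.6/0.47494 = 188.65 mm
δ ≥ δ_solid → spring goes solid

YES, δ = 189 mm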